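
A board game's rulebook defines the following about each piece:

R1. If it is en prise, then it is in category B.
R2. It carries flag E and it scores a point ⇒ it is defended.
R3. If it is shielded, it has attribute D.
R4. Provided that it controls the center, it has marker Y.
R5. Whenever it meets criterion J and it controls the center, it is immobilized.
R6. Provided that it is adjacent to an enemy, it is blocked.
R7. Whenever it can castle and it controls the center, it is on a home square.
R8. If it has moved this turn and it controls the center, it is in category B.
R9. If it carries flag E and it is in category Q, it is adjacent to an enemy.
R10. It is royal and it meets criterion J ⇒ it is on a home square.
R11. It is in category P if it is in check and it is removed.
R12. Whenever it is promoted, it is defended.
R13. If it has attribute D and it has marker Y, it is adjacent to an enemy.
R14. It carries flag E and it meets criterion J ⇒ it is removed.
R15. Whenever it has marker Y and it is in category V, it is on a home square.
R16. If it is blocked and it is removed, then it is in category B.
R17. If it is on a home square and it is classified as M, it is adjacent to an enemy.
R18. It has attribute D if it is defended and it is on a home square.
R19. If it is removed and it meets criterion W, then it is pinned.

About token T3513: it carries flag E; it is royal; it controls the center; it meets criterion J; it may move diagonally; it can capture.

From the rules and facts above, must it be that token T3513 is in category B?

Forward chaining from the given facts derives: has marker Y, is immobilized, is on a home square, is removed.
Rules concluding "it is in category B": R1 needs "it is en prise"; R8 needs "it has moved this turn"; R16 needs "it is blocked" — none of these are established.

No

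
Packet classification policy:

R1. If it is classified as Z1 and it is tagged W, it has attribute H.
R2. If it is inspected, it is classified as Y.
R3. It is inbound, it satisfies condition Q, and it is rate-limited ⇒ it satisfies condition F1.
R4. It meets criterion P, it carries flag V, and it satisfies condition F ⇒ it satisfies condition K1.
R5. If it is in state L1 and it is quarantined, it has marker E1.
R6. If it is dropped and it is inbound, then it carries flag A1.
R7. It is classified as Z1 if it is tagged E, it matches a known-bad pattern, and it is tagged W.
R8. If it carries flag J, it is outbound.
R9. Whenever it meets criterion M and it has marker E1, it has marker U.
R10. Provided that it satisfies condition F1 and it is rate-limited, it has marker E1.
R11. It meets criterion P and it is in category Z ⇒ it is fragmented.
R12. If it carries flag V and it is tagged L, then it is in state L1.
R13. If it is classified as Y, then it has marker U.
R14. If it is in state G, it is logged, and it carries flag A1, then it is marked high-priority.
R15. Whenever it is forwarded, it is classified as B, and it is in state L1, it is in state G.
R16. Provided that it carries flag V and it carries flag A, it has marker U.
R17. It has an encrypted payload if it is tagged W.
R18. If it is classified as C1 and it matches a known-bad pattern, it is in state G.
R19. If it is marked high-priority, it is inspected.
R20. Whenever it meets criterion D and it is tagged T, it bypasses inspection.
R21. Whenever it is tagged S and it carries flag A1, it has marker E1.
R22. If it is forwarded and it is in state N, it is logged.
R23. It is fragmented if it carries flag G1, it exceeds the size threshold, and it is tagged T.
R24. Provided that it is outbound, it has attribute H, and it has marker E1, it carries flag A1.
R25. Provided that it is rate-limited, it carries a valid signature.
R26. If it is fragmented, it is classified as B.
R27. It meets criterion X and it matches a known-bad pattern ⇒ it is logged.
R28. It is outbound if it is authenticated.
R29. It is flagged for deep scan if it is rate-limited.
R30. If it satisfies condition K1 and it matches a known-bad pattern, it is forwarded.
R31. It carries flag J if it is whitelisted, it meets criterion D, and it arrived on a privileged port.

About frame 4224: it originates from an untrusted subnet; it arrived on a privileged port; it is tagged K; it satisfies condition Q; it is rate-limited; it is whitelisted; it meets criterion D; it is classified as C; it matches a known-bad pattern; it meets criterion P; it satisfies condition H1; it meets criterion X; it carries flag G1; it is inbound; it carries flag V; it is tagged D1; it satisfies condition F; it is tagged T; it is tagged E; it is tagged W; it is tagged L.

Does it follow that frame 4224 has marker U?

Forward chaining from the given facts derives: satisfies condition F1, satisfies condition K1, is classified as Z1, has marker E1, is in state L1, has an encrypted payload, bypasses inspection, carries a valid signature, is logged, is flagged for deep scan, is forwarded, carries flag J, has attribute H, is outbound, carries flag A1.
Rules concluding "it has marker U": R9 needs "it meets criterion M"; R13 needs "it is classified as Y"; R16 needs "it carries flag A" — none of these are established.

No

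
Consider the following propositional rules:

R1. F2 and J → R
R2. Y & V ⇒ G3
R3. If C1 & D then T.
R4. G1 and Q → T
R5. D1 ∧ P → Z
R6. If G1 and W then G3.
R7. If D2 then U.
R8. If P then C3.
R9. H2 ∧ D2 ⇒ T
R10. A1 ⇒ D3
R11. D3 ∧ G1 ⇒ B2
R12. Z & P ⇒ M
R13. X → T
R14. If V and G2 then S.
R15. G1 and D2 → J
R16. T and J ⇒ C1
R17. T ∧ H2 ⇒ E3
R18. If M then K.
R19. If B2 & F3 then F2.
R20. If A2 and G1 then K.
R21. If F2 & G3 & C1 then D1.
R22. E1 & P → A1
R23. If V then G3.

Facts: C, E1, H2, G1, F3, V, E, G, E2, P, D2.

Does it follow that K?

Yes

T  (by R9: H2, D2)
J  (by R15: G1, D2)
C1  (by R16: T, J)
A1  (by R22: E1, P)
G3  (by R23: V)
D3  (by R10: A1)
B2  (by R11: D3, G1)
F2  (by R19: B2, F3)
D1  (by R21: F2, G3, C1)
Z  (by R5: D1, P)
M  (by R12: Z, P)
K  (by R18: M)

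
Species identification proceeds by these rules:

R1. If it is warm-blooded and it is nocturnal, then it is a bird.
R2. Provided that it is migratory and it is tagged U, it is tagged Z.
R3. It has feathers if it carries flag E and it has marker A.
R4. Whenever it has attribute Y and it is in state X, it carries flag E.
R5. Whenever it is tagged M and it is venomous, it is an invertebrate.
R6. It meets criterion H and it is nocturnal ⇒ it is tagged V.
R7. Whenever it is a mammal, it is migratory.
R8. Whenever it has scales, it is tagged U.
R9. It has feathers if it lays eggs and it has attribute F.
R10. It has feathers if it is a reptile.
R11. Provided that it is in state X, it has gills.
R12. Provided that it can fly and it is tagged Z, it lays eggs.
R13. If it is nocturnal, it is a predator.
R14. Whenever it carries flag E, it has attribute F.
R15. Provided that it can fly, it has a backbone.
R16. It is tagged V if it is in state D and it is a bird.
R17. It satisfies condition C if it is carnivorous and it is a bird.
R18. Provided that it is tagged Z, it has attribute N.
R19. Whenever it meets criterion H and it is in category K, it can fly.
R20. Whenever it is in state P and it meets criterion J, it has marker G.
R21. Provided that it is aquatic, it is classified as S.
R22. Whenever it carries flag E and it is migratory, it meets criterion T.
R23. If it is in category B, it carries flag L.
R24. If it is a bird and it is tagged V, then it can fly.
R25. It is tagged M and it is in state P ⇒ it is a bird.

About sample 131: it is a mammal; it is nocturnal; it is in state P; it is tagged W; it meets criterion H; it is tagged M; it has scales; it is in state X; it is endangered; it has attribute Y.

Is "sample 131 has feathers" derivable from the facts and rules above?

Yes

By R4 (it has attribute Y, it is in state X): it carries flag E.
By R6 (it meets criterion H, it is nocturnal): it is tagged V.
By R7 (it is a mammal): it is migratory.
By R8 (it has scales): it is tagged U.
By R14 (it carries flag E): it has attribute F.
By R25 (it is tagged M, it is in state P): it is a bird.
By R2 (it is migratory, it is tagged U): it is tagged Z.
By R24 (it is a bird, it is tagged V): it can fly.
By R12 (it can fly, it is tagged Z): it lays eggs.
By R9 (it lays eggs, it has attribute F): it has feathers.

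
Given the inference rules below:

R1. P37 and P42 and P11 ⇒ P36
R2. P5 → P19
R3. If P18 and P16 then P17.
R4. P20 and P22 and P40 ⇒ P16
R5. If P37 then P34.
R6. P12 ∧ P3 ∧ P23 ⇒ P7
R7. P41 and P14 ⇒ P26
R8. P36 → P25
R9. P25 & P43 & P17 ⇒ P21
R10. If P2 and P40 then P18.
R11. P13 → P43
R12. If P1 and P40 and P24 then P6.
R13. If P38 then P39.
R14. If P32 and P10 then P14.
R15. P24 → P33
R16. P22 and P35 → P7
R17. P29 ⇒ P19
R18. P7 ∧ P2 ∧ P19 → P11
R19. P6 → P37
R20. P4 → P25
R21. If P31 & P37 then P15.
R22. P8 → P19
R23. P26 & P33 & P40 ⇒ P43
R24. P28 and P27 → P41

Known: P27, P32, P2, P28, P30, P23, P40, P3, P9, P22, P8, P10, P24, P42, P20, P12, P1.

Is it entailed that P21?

P16  (by R4: P20, P22, P40)
P7  (by R6: P12, P3, P23)
P18  (by R10: P2, P40)
P6  (by R12: P1, P40, P24)
P14  (by R14: P32, P10)
P33  (by R15: P24)
P37  (by R19: P6)
P19  (by R22: P8)
P41  (by R24: P28, P27)
P17  (by R3: P18, P16)
P26  (by R7: P41, P14)
P11  (by R18: P7, P2, P19)
P43  (by R23: P26, P33, P40)
P36  (by R1: P37, P42, P11)
P25  (by R8: P36)
P21  (by R9: P25, P43, P17)

Yes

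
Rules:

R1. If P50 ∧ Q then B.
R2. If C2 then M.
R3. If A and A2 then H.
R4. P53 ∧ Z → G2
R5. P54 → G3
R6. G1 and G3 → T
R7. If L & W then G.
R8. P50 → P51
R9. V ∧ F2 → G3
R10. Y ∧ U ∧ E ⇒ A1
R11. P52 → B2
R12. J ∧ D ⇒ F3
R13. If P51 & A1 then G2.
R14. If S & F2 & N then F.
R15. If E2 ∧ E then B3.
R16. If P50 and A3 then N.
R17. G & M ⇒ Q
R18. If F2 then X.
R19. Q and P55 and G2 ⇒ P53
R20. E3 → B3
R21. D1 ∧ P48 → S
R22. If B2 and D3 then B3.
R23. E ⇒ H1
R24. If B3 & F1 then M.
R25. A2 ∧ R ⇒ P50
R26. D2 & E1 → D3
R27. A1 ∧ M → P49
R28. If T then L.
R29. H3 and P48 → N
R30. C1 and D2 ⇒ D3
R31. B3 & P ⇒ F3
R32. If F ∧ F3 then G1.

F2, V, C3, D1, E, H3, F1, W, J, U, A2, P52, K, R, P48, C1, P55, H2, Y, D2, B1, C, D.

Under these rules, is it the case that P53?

G3  (by R9: V, F2)
A1  (by R10: Y, U, E)
B2  (by R11: P52)
F3  (by R12: J, D)
S  (by R21: D1, P48)
P50  (by R25: A2, R)
N  (by R29: H3, P48)
D3  (by R30: C1, D2)
P51  (by R8: P50)
G2  (by R13: P51, A1)
F  (by R14: S, F2, N)
B3  (by R22: B2, D3)
M  (by R24: B3, F1)
G1  (by R32: F, F3)
T  (by R6: G1, G3)
L  (by R28: T)
G  (by R7: L, W)
Q  (by R17: G, M)
P53  (by R19: Q, P55, G2)

Yes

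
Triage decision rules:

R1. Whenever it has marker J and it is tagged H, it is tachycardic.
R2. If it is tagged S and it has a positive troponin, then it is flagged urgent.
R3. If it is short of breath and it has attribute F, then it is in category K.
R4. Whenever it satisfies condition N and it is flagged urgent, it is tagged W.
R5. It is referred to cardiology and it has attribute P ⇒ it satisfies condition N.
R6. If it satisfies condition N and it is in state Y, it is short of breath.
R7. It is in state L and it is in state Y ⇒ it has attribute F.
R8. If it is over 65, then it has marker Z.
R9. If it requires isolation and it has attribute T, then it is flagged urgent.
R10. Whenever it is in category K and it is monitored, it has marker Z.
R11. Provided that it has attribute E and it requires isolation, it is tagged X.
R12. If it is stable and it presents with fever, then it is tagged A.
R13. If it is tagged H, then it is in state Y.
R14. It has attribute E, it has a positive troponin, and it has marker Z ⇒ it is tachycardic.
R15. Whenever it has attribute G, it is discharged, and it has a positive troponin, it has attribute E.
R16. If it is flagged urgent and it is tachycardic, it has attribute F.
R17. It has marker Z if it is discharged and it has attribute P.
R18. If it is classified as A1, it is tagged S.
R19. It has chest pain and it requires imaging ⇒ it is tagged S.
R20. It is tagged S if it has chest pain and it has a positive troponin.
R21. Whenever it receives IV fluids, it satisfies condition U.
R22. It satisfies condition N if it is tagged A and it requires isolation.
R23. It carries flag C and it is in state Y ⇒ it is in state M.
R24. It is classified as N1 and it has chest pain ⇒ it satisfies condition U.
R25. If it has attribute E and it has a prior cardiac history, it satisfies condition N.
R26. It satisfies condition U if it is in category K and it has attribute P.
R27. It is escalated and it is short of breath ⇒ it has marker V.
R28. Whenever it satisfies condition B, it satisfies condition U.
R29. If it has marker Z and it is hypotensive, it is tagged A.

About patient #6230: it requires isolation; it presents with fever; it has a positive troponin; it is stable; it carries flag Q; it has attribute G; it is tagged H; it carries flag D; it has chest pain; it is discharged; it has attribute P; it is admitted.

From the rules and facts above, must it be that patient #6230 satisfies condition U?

Yes

By R12 (it is stable, it presents with fever): it is tagged A.
By R13 (it is tagged H): it is in state Y.
By R15 (it has attribute G, it is discharged, it has a positive troponin): it has attribute E.
By R17 (it is discharged, it has attribute P): it has marker Z.
By R20 (it has chest pain, it has a positive troponin): it is tagged S.
By R22 (it is tagged A, it requires isolation): it satisfies condition N.
By R2 (it is tagged S, it has a positive troponin): it is flagged urgent.
By R6 (it satisfies condition N, it is in state Y): it is short of breath.
By R14 (it has attribute E, it has a positive troponin, it has marker Z): it is tachycardic.
By R16 (it is flagged urgent, it is tachycardic): it has attribute F.
By R3 (it is short of breath, it has attribute F): it is in category K.
By R26 (it is in category K, it has attribute P): it satisfies condition U.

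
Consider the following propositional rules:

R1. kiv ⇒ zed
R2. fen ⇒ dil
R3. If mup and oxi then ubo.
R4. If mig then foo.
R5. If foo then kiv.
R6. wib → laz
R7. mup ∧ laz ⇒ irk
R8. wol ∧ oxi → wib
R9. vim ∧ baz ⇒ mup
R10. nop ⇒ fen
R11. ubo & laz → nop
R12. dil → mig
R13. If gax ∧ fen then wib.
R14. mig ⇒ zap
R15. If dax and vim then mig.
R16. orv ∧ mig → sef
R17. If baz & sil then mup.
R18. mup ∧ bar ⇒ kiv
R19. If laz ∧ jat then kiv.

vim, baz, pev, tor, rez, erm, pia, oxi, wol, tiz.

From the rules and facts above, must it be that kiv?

Yes

wib  (by R8: wol, oxi)
mup  (by R9: vim, baz)
ubo  (by R3: mup, oxi)
laz  (by R6: wib)
nop  (by R11: ubo, laz)
fen  (by R10: nop)
dil  (by R2: fen)
mig  (by R12: dil)
foo  (by R4: mig)
kiv  (by R5: foo)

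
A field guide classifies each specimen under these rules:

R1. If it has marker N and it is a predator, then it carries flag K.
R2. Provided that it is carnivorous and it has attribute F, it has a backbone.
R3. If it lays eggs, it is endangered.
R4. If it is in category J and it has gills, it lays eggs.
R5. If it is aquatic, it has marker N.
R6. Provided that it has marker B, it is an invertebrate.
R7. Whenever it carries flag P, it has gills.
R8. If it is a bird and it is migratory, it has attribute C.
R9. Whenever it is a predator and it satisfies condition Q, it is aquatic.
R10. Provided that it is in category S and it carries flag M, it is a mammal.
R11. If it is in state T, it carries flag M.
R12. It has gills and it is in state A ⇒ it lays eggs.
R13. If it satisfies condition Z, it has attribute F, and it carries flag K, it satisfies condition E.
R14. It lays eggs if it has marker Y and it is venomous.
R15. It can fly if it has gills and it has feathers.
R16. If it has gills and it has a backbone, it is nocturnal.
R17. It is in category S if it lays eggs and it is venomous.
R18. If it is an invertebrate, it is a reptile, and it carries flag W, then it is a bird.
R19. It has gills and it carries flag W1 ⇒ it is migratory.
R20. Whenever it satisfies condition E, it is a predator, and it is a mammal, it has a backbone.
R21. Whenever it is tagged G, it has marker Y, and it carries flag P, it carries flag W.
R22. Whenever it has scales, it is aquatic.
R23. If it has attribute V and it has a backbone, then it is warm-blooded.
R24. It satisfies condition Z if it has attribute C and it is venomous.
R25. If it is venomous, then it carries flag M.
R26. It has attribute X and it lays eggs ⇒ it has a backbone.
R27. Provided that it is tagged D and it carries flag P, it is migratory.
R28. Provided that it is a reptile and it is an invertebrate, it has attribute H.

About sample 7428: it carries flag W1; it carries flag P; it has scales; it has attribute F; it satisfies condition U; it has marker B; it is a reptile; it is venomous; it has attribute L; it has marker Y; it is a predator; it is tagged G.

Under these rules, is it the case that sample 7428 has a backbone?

Yes

By R6 (it has marker B): it is an invertebrate.
By R7 (it carries flag P): it has gills.
By R14 (it has marker Y, it is venomous): it lays eggs.
By R17 (it lays eggs, it is venomous): it is in category S.
By R19 (it has gills, it carries flag W1): it is migratory.
By R21 (it is tagged G, it has marker Y, it carries flag P): it carries flag W.
By R22 (it has scales): it is aquatic.
By R25 (it is venomous): it carries flag M.
By R5 (it is aquatic): it has marker N.
By R10 (it is in category S, it carries flag M): it is a mammal.
By R18 (it is an invertebrate, it is a reptile, it carries flag W): it is a bird.
By R1 (it has marker N, it is a predator): it carries flag K.
By R8 (it is a bird, it is migratory): it has attribute C.
By R24 (it has attribute C, it is venomous): it satisfies condition Z.
By R13 (it satisfies condition Z, it has attribute F, it carries flag K): it satisfies condition E.
By R20 (it satisfies condition E, it is a predator, it is a mammal): it has a backbone.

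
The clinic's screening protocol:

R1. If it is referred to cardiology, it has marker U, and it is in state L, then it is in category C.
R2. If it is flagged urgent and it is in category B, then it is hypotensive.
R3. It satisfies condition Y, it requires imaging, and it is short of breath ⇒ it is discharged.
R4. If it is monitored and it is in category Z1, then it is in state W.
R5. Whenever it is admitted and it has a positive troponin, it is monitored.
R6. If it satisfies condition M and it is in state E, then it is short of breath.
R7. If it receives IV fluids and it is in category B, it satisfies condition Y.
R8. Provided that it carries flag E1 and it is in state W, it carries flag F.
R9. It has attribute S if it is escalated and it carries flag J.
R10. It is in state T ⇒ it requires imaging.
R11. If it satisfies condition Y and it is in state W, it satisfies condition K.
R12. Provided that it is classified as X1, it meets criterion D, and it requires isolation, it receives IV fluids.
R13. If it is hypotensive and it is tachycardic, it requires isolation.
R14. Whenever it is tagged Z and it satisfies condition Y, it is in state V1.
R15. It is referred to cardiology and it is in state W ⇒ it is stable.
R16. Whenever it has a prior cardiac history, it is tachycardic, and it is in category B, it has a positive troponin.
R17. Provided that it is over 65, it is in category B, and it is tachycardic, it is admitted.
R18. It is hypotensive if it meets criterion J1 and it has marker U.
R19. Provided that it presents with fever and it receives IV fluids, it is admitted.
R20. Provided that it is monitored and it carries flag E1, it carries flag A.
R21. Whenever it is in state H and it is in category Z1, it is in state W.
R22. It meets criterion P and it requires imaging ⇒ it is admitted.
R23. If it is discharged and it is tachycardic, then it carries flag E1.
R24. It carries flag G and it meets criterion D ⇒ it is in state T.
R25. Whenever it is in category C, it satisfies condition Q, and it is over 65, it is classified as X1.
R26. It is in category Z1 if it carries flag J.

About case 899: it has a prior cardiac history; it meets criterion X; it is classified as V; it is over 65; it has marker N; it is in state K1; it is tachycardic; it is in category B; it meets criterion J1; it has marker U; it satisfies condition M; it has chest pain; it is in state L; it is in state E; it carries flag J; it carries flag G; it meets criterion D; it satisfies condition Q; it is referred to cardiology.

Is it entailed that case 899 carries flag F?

By R1 (it is referred to cardiology, it has marker U, it is in state L): it is in category C.
By R6 (it satisfies condition M, it is in state E): it is short of breath.
By R16 (it has a prior cardiac history, it is tachycardic, it is in category B): it has a positive troponin.
By R17 (it is over 65, it is in category B, it is tachycardic): it is admitted.
By R18 (it meets criterion J1, it has marker U): it is hypotensive.
By R24 (it carries flag G, it meets criterion D): it is in state T.
By R25 (it is in category C, it satisfies condition Q, it is over 65): it is classified as X1.
By R26 (it carries flag J): it is in category Z1.
By R5 (it is admitted, it has a positive troponin): it is monitored.
By R10 (it is in state T): it requires imaging.
By R13 (it is hypotensive, it is tachycardic): it requires isolation.
By R4 (it is monitored, it is in category Z1): it is in state W.
By R12 (it is classified as X1, it meets criterion D, it requires isolation): it receives IV fluids.
By R7 (it receives IV fluids, it is in category B): it satisfies condition Y.
By R3 (it satisfies condition Y, it requires imaging, it is short of breath): it is discharged.
By R23 (it is discharged, it is tachycardic): it carries flag E1.
By R8 (it carries flag E1, it is in state W): it carries flag F.

Yes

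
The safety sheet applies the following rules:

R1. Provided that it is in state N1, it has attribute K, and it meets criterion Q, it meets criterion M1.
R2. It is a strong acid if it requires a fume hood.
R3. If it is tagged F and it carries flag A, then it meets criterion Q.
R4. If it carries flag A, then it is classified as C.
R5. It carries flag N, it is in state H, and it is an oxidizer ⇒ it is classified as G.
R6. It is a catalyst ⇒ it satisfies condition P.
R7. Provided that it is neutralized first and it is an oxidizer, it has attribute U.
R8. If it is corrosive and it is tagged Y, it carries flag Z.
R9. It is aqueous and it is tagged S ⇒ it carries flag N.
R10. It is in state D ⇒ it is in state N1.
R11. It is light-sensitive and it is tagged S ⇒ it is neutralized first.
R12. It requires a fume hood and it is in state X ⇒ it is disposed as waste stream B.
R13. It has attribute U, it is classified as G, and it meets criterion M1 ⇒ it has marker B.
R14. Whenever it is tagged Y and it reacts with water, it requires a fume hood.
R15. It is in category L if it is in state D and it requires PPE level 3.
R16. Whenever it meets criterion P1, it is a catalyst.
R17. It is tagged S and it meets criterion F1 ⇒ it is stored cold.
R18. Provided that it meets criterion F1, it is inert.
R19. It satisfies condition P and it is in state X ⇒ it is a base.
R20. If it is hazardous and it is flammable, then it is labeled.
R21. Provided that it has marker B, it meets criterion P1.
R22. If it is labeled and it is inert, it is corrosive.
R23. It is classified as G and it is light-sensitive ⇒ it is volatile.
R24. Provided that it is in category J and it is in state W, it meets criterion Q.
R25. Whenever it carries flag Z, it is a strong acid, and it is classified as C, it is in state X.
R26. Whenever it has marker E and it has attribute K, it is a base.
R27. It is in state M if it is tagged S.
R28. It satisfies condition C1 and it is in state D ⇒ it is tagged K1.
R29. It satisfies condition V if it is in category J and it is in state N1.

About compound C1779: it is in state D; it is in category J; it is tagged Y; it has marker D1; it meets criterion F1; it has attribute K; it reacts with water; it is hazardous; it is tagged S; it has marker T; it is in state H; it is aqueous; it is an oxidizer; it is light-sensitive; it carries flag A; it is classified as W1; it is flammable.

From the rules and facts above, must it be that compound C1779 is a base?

No

Forward chaining from the given facts derives: is classified as C, carries flag N, is in state N1, is neutralized first, requires a fume hood, is stored cold, is inert, is labeled, is corrosive, is in state M, satisfies condition V, is a strong acid, is classified as G, has attribute U, carries flag Z, is volatile, is in state X, is disposed as waste stream B.
Rules concluding "it is a base": R19 needs "it satisfies condition P"; R26 needs "it has marker E" — none of these are established.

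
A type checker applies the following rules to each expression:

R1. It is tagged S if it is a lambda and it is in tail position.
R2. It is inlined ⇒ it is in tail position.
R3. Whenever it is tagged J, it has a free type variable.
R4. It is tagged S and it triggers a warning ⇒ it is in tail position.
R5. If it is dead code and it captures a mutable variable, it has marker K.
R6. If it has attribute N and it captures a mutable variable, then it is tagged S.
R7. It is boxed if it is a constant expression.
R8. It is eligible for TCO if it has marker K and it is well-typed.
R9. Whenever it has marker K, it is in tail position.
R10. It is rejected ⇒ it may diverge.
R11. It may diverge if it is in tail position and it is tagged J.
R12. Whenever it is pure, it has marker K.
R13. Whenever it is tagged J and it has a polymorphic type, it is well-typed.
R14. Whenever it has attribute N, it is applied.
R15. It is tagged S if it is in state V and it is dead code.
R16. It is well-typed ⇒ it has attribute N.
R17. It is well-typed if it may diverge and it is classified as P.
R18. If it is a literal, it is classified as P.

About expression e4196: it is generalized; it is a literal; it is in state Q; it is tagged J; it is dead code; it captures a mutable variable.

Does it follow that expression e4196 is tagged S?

Yes

By R5 (it is dead code, it captures a mutable variable): it has marker K.
By R9 (it has marker K): it is in tail position.
By R11 (it is in tail position, it is tagged J): it may diverge.
By R18 (it is a literal): it is classified as P.
By R17 (it may diverge, it is classified as P): it is well-typed.
By R16 (it is well-typed): it has attribute N.
By R6 (it has attribute N, it captures a mutable variable): it is tagged S.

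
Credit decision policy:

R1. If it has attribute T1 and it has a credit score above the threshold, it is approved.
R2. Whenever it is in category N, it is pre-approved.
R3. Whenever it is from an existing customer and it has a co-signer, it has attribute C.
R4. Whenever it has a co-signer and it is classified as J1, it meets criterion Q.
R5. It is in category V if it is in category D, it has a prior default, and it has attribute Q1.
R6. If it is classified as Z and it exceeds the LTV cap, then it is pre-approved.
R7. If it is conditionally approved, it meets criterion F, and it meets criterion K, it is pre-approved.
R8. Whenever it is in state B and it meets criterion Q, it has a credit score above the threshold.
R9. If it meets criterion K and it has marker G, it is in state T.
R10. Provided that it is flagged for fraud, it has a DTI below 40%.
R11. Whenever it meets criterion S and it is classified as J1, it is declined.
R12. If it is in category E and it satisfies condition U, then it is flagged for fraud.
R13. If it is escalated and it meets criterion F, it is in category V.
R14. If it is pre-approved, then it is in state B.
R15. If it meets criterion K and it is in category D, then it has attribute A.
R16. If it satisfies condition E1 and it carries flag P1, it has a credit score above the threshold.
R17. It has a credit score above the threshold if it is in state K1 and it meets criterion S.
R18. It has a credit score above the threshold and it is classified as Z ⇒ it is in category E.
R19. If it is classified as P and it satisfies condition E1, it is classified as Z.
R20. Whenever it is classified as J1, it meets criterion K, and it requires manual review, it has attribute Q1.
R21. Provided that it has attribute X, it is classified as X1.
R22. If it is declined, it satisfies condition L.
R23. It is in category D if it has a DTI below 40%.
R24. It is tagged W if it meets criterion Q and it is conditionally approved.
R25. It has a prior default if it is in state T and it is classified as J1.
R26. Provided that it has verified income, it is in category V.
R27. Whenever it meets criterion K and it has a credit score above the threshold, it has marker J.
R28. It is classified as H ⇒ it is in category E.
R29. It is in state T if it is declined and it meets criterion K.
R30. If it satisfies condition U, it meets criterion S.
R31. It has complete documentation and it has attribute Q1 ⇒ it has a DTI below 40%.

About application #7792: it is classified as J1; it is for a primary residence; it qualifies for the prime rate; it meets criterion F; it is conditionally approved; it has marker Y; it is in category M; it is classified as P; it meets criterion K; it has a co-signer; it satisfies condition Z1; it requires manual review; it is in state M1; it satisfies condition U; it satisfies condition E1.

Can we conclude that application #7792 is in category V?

By R4 (it has a co-signer, it is classified as J1): it meets criterion Q.
By R7 (it is conditionally approved, it meets criterion F, it meets criterion K): it is pre-approved.
By R14 (it is pre-approved): it is in state B.
By R19 (it is classified as P, it satisfies condition E1): it is classified as Z.
By R20 (it is classified as J1, it meets criterion K, it requires manual review): it has attribute Q1.
By R30 (it satisfies condition U): it meets criterion S.
By R8 (it is in state B, it meets criterion Q): it has a credit score above the threshold.
By R11 (it meets criterion S, it is classified as J1): it is declined.
By R18 (it has a credit score above the threshold, it is classified as Z): it is in category E.
By R29 (it is declined, it meets criterion K): it is in state T.
By R12 (it is in category E, it satisfies condition U): it is flagged for fraud.
By R25 (it is in state T, it is classified as J1): it has a prior default.
By R10 (it is flagged for fraud): it has a DTI below 40%.
By R23 (it has a DTI below 40%): it is in category D.
By R5 (it is in category D, it has a prior default, it has attribute Q1): it is in category V.

Yes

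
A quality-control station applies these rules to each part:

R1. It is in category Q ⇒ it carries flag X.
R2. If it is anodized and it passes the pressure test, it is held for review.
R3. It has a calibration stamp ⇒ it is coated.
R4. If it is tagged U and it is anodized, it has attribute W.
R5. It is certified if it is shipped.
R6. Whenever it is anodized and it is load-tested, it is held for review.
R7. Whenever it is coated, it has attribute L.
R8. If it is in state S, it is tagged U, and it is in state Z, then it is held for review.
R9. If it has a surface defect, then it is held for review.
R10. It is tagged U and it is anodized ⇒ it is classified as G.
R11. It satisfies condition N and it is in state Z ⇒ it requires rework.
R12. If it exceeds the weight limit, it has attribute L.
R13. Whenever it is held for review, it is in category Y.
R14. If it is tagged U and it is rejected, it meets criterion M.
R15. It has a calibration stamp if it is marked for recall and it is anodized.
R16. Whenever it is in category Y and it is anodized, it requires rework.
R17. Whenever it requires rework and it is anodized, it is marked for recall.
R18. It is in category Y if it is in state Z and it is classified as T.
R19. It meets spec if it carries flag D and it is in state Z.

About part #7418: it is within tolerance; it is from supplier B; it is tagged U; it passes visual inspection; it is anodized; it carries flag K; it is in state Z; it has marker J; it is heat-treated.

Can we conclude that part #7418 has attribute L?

No

Forward chaining from the given facts derives: has attribute W, is classified as G.
Rules concluding "it has attribute L": R7 needs "it is coated"; R12 needs "it exceeds the weight limit" — none of these are established.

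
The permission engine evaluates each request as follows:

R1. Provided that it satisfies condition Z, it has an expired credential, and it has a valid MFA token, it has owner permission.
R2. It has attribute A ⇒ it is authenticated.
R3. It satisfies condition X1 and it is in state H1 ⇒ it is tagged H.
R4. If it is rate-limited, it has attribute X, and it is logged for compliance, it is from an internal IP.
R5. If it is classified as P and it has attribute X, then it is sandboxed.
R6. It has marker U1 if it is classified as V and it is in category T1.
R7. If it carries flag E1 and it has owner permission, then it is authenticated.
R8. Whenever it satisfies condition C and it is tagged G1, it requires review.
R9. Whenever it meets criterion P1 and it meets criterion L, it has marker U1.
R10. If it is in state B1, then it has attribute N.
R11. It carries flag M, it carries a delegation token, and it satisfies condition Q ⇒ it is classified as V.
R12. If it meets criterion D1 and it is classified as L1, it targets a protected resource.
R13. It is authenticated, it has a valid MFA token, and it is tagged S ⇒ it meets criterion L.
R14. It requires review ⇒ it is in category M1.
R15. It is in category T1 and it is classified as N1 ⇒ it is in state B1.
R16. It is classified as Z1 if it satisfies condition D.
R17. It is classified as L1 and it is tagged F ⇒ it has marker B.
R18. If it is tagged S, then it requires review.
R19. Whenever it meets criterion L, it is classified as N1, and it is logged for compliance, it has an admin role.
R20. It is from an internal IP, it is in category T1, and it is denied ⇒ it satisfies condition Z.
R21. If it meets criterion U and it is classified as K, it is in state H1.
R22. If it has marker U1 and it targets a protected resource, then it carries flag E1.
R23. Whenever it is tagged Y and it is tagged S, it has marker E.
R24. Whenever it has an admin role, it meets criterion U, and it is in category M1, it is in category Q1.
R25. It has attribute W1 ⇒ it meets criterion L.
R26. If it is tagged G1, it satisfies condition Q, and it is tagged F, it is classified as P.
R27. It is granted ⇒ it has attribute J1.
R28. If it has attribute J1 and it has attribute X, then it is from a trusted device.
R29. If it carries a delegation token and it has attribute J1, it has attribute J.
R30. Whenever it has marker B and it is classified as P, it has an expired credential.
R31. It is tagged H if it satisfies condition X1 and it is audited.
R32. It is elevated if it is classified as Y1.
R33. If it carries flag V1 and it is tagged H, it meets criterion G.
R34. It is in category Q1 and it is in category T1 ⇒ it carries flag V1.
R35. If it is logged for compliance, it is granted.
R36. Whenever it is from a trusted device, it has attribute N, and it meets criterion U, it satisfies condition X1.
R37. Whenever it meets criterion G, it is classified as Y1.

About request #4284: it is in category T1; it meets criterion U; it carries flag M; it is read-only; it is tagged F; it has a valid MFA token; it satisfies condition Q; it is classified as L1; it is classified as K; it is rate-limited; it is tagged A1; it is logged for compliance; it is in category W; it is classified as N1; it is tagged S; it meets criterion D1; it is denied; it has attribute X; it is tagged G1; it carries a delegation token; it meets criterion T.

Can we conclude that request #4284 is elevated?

Yes

By R4 (it is rate-limited, it has attribute X, it is logged for compliance): it is from an internal IP.
By R11 (it carries flag M, it carries a delegation token, it satisfies condition Q): it is classified as V.
By R12 (it meets criterion D1, it is classified as L1): it targets a protected resource.
By R15 (it is in category T1, it is classified as N1): it is in state B1.
By R17 (it is classified as L1, it is tagged F): it has marker B.
By R18 (it is tagged S): it requires review.
By R20 (it is from an internal IP, it is in category T1, it is denied): it satisfies condition Z.
By R21 (it meets criterion U, it is classified as K): it is in state H1.
By R26 (it is tagged G1, it satisfies condition Q, it is tagged F): it is classified as P.
By R30 (it has marker B, it is classified as P): it has an expired credential.
By R35 (it is logged for compliance): it is granted.
By R1 (it satisfies condition Z, it has an expired credential, it has a valid MFA token): it has owner permission.
By R6 (it is classified as V, it is in category T1): it has marker U1.
By R10 (it is in state B1): it has attribute N.
By R14 (it requires review): it is in category M1.
By R22 (it has marker U1, it targets a protected resource): it carries flag E1.
By R27 (it is granted): it has attribute J1.
By R28 (it has attribute J1, it has attribute X): it is from a trusted device.
By R36 (it is from a trusted device, it has attribute N, it meets criterion U): it satisfies condition X1.
By R3 (it satisfies condition X1, it is in state H1): it is tagged H.
By R7 (it carries flag E1, it has owner permission): it is authenticated.
By R13 (it is authenticated, it has a valid MFA token, it is tagged S): it meets criterion L.
By R19 (it meets criterion L, it is classified as N1, it is logged for compliance): it has an admin role.
By R24 (it has an admin role, it meets criterion U, it is in category M1): it is in category Q1.
By R34 (it is in category Q1, it is in category T1): it carries flag V1.
By R33 (it carries flag V1, it is tagged H): it meets criterion G.
By R37 (it meets criterion G): it is classified as Y1.
By R32 (it is classified as Y1): it is elevated.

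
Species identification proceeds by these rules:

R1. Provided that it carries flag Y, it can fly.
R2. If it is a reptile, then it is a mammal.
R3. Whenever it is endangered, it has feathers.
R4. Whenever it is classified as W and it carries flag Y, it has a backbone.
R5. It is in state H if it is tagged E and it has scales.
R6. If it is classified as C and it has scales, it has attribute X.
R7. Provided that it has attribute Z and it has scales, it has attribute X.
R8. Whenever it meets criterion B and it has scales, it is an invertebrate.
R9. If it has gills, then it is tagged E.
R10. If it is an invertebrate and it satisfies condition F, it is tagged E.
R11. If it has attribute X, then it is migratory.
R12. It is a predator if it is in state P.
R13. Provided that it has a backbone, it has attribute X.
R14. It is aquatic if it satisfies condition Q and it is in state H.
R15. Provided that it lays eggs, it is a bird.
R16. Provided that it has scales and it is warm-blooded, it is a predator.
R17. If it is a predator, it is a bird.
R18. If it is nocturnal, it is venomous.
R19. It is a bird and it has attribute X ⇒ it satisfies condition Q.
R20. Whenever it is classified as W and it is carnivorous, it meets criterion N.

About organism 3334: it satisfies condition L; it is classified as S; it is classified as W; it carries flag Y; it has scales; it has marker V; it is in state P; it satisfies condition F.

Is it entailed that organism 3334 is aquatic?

No

Forward chaining from the given facts derives: can fly, has a backbone, is a predator, has attribute X, is a bird, satisfies condition Q, is migratory.
The only rule concluding "it is aquatic" is R14, which needs "it is in state H"; that is never established.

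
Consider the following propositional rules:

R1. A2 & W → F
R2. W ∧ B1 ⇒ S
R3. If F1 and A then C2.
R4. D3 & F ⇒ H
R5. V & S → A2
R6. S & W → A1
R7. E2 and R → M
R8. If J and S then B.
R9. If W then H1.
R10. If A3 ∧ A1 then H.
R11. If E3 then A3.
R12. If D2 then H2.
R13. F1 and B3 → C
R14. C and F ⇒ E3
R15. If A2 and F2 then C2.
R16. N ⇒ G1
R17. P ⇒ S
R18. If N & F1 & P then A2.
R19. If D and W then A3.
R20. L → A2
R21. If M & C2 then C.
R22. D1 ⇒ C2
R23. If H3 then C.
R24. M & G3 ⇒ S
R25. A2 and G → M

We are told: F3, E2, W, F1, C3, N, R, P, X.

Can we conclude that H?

Forward chaining from the given facts derives: M, H1, G1, S, A2, F, A1.
Rules concluding H: R4 needs D3; R10 needs A3 — none of these are established.

No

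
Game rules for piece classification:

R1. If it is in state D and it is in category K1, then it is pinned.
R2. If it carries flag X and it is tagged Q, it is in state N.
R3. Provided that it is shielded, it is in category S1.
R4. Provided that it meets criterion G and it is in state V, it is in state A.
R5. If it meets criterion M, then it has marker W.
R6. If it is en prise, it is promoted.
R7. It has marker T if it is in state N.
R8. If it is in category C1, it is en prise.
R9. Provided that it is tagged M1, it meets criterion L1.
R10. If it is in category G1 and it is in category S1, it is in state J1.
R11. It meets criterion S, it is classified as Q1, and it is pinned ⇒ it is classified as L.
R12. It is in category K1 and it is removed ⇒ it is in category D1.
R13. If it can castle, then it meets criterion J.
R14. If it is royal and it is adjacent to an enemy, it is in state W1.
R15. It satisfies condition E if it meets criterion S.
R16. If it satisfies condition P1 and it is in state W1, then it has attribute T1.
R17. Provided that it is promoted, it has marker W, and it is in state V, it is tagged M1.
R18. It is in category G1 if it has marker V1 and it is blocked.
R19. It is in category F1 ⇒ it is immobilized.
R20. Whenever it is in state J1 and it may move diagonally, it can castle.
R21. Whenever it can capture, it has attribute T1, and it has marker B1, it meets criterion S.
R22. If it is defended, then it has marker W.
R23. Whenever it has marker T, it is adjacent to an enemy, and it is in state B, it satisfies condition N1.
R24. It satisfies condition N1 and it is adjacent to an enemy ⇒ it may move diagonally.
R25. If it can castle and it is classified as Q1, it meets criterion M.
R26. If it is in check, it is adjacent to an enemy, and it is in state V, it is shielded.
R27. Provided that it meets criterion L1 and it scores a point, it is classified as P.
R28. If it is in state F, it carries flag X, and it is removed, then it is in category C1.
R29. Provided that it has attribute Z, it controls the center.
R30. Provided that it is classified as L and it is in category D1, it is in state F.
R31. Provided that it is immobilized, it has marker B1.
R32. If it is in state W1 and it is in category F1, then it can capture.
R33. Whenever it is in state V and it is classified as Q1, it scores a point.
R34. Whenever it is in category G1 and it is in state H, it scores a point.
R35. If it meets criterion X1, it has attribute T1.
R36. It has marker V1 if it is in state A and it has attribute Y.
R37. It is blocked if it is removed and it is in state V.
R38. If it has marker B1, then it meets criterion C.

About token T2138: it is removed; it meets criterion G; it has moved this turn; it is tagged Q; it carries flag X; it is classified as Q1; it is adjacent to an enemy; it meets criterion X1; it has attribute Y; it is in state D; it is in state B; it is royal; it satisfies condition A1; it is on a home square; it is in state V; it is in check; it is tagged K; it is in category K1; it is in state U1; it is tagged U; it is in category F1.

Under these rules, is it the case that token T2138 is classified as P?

By R1 (it is in state D, it is in category K1): it is pinned.
By R2 (it carries flag X, it is tagged Q): it is in state N.
By R4 (it meets criterion G, it is in state V): it is in state A.
By R7 (it is in state N): it has marker T.
By R12 (it is in category K1, it is removed): it is in category D1.
By R14 (it is royal, it is adjacent to an enemy): it is in state W1.
By R19 (it is in category F1): it is immobilized.
By R23 (it has marker T, it is adjacent to an enemy, it is in state B): it satisfies condition N1.
By R24 (it satisfies condition N1, it is adjacent to an enemy): it may move diagonally.
By R26 (it is in check, it is adjacent to an enemy, it is in state V): it is shielded.
By R31 (it is immobilized): it has marker B1.
By R32 (it is in state W1, it is in category F1): it can capture.
By R33 (it is in state V, it is classified as Q1): it scores a point.
By R35 (it meets criterion X1): it has attribute T1.
By R36 (it is in state A, it has attribute Y): it has marker V1.
By R37 (it is removed, it is in state V): it is blocked.
By R3 (it is shielded): it is in category S1.
By R18 (it has marker V1, it is blocked): it is in category G1.
By R21 (it can capture, it has attribute T1, it has marker B1): it meets criterion S.
By R10 (it is in category G1, it is in category S1): it is in state J1.
By R11 (it meets criterion S, it is classified as Q1, it is pinned): it is classified as L.
By R20 (it is in state J1, it may move diagonally): it can castle.
By R25 (it can castle, it is classified as Q1): it meets criterion M.
By R30 (it is classified as L, it is in category D1): it is in state F.
By R5 (it meets criterion M): it has marker W.
By R28 (it is in state F, it carries flag X, it is removed): it is in category C1.
By R8 (it is in category C1): it is en prise.
By R6 (it is en prise): it is promoted.
By R17 (it is promoted, it has marker W, it is in state V): it is tagged M1.
By R9 (it is tagged M1): it meets criterion L1.
By R27 (it meets criterion L1, it scores a point): it is classified as P.

Yes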